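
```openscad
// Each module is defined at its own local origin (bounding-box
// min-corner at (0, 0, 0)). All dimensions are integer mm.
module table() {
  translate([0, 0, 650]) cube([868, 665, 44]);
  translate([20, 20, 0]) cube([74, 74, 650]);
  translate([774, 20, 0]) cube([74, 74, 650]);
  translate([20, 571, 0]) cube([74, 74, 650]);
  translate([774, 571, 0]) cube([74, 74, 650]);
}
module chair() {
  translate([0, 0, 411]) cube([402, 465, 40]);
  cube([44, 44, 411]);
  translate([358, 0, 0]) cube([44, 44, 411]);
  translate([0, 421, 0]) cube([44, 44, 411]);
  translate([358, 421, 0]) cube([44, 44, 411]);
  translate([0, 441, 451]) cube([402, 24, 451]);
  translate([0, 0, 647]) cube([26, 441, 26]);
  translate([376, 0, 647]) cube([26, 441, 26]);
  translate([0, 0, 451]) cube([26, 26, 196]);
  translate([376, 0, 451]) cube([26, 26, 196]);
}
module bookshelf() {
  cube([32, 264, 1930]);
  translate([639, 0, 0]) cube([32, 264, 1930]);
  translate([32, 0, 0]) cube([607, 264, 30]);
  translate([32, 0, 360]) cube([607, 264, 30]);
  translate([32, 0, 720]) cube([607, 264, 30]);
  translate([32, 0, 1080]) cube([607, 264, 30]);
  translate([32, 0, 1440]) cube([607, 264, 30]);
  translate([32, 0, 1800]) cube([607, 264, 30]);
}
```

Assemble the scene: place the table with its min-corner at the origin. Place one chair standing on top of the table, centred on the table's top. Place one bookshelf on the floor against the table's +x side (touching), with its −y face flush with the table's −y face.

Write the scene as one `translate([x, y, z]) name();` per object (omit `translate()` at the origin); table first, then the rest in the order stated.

table();
translate([233, 100, 694]) chair();
translate([868, 0, 0]) bookshelf();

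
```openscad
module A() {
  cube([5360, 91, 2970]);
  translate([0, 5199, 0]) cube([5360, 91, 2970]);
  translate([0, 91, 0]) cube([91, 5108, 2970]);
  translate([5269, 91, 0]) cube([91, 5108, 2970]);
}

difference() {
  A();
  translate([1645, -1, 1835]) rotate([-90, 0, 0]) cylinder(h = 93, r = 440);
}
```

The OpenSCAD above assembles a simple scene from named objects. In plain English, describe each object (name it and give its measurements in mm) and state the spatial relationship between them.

A is the wall frame of a small rectangular building: four walls, each 2970 mm tall and 91 mm thick, enclosing a footprint 5360 mm (x) by 5290 mm (y) outside-to-outside, with no floor or roof. The front and back walls (the −y and +y sides) span the full width; the two side walls fit between them.

The house frame has a circular hole of radius 440 mm through its front wall, centred at (x = 1645, z = 1835).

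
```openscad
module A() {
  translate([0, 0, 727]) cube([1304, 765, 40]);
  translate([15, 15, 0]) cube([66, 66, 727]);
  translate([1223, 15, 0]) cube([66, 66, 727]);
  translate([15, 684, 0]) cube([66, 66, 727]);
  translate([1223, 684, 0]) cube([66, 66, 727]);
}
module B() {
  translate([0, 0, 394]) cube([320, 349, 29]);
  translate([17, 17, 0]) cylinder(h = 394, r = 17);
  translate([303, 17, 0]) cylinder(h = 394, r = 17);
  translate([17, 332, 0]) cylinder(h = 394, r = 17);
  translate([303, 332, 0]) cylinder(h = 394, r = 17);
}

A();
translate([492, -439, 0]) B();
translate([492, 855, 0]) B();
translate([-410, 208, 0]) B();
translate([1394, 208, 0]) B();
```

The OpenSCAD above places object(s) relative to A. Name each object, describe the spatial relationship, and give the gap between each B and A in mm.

Each stool's nearest face is 90 mm from the table's bounding box.

A is a table. B is a stool. Four stools sit around the table at the −y, +y, −x, +x sides. The gap between each stool and the table is 90 mm.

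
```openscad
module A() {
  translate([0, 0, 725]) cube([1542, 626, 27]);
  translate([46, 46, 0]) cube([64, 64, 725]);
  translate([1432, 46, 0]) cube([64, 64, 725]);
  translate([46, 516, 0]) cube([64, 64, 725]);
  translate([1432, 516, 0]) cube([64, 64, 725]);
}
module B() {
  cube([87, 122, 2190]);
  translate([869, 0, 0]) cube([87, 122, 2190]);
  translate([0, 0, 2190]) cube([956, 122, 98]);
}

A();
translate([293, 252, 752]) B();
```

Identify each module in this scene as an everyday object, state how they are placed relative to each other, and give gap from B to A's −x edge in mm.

The door frame's min-x is at 293; the table's min-x is 0; gap = 293 mm.

A is a table. B is a door frame. The door frame is on top of the table, centred. The gap from the door frame to the table's −x edge is 293 mm.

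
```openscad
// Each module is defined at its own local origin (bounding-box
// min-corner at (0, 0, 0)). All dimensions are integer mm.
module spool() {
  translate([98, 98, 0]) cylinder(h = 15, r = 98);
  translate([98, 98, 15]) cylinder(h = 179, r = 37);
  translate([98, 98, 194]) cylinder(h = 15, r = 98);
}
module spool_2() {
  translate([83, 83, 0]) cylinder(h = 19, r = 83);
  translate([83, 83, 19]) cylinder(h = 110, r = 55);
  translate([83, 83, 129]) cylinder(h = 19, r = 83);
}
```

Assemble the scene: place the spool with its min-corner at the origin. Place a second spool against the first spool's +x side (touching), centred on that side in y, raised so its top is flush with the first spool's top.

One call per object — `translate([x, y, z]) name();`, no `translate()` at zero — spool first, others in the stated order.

spool();
translate([196, 15, 61]) spool_2();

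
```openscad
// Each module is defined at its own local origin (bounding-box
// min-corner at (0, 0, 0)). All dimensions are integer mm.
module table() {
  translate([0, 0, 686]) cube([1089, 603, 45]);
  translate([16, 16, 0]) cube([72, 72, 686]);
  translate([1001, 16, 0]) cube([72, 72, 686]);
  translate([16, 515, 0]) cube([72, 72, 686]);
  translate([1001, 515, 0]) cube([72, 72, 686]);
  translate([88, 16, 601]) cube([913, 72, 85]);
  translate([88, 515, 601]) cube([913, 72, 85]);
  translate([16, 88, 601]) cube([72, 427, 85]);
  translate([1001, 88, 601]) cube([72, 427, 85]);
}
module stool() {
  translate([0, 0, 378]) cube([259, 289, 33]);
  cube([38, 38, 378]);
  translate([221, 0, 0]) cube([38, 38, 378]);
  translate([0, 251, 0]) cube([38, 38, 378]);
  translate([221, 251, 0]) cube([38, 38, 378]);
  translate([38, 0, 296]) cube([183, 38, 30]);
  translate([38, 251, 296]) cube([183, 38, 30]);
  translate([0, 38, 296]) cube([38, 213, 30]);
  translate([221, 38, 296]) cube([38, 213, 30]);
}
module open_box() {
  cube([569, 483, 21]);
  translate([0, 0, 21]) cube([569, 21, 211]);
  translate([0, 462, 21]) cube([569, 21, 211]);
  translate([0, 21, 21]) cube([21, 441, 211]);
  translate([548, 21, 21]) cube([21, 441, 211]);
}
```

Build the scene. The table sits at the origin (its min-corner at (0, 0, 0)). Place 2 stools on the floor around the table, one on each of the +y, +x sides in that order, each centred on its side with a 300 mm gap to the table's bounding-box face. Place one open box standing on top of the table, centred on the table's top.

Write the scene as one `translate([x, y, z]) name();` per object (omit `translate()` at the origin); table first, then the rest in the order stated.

table();
translate([415, 903, 0]) stool();
translate([1389, 157, 0]) stool();
translate([260, 60, 731]) open_box();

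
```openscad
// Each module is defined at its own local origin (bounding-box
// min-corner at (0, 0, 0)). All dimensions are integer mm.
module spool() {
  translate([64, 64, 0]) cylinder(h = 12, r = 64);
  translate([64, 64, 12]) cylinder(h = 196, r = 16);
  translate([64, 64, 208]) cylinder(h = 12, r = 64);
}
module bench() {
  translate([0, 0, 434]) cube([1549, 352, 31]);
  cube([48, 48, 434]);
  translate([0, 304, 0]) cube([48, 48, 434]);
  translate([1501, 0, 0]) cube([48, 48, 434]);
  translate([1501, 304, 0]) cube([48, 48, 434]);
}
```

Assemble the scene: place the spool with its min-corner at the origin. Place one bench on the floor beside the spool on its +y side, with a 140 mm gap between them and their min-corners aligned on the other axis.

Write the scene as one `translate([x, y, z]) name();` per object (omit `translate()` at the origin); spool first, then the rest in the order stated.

spool();
translate([0, 268, 0]) bench();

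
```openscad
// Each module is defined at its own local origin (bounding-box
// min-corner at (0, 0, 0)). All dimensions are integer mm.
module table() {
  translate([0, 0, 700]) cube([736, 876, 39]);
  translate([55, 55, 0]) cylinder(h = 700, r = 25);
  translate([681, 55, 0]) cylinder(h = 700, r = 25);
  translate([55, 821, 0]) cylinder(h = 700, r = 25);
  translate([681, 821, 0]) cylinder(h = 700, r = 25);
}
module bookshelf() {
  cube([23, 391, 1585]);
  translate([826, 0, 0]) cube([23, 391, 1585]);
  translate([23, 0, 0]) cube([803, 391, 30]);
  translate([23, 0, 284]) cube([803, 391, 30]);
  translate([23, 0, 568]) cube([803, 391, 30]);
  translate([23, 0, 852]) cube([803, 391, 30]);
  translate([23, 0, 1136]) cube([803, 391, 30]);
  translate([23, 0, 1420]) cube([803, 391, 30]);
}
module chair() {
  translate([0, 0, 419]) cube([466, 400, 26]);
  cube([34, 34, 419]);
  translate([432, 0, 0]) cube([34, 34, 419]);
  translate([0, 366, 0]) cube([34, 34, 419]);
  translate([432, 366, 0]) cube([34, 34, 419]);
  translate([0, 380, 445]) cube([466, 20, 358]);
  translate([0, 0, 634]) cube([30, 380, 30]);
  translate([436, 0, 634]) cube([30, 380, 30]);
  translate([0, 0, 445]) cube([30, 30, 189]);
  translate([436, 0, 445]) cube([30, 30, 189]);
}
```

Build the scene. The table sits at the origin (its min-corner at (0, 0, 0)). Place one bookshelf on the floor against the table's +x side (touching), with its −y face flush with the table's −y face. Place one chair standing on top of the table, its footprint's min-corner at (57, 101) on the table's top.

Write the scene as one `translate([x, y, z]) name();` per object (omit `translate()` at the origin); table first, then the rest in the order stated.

table();
translate([736, 0, 0]) bookshelf();
translate([57, 101, 739]) chair();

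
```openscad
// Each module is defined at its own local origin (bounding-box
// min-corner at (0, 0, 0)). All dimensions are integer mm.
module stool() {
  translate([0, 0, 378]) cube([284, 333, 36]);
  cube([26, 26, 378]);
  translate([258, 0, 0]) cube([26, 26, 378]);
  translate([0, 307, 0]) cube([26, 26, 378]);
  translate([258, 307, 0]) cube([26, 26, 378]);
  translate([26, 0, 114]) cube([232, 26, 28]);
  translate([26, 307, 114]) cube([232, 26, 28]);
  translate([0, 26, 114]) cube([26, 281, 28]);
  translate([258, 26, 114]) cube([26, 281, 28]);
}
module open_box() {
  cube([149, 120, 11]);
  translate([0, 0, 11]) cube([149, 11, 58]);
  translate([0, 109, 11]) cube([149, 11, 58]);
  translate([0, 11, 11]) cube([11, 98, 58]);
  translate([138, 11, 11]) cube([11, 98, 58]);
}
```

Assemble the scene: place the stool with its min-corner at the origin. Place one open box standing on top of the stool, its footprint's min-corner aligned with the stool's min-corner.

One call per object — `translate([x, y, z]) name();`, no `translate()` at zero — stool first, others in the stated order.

stool();
translate([0, 0, 414]) open_box();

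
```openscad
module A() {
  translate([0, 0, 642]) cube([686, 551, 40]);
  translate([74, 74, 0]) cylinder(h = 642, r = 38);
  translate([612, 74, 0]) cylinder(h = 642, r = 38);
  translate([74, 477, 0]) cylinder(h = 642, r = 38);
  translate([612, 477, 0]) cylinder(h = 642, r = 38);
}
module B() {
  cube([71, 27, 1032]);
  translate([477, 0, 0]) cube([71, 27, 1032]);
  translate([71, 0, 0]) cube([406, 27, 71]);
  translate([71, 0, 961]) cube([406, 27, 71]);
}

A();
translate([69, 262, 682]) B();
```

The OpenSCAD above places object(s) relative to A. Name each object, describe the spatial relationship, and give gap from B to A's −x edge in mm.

The picture frame's min-x is at 69; the table's min-x is 0; gap = 69 mm.

A is a table. B is a picture frame. The picture frame is on top of the table, centred. The gap from the picture frame to the table's −x edge is 69 mm.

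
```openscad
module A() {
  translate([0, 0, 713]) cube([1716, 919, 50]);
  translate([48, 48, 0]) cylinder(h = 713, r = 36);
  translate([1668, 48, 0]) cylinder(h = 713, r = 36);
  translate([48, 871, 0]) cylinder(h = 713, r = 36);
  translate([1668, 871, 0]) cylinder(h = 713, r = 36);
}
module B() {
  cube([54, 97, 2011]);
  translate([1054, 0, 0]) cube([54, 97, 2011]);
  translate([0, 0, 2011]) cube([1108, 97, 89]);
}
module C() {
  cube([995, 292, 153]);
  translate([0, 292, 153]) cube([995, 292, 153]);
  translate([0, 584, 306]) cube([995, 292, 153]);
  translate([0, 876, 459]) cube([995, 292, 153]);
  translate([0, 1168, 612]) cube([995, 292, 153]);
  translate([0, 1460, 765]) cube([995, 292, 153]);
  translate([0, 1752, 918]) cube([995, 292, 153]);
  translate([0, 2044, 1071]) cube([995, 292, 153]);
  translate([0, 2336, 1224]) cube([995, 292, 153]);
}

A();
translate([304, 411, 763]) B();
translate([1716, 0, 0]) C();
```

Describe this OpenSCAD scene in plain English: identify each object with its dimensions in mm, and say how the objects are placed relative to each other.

A is a table with a 1716×919 mm rectangular top, 50 mm thick, top surface at z = 763 mm, supported by four round legs of 72 mm diameter, each leg's bounding box inset 12 mm from the nearest pair of top edges, running from the floor.

B is a door frame. The clear opening is 1000 mm wide and 2011 mm high. Two 54 mm wide jambs, 97 mm deep, stand either side of the opening from the floor to the top of the opening. A 89 mm thick head sits across the top of both jambs, spanning the full outside width of the frame.

C is a straight staircase of 9 solid steps. Each step is 995 mm wide (x), 292 mm deep (y, the going) and 153 mm tall (the rise). The first step rests on the floor; each subsequent step sits one going further in +y and one rise higher in +z, directly behind and above the previous step with no overlap.

The door frame is on top of the table, centred. The staircase is against the table's +x side, with their −y faces flush.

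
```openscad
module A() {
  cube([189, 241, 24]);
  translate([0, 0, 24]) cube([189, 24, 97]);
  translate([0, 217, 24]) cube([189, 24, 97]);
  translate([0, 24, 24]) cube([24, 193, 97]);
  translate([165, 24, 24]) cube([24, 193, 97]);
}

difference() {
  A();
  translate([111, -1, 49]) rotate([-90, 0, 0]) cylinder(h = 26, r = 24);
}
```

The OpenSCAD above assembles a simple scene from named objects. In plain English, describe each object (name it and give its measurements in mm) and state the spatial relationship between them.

A is an open-topped rectangular box: outside dimensions 189×241×121 mm, with a uniform wall and base thickness of 24 mm. The base is a full 189×241 slab on the floor; four walls sit on top of the base. The front and back walls (the −y and +y sides) span the full width; the two side walls fit between them.

The open box has a circular hole of radius 24 mm through its front wall, centred at (x = 111, z = 49).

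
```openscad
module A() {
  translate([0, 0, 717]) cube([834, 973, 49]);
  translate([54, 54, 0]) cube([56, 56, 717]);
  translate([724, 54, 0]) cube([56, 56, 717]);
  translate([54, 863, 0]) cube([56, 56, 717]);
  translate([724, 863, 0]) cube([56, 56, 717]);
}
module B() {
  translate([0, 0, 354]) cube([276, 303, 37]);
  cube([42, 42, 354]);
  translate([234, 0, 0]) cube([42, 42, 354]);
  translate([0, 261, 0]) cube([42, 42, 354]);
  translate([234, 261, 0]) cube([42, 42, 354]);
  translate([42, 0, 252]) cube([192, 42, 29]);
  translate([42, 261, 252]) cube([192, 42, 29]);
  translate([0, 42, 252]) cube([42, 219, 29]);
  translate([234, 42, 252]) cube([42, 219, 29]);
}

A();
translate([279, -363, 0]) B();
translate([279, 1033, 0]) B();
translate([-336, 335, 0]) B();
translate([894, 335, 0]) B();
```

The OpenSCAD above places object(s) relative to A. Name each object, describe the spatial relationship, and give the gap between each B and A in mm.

A is a table. B is a stool. Four stools sit around the table at the −y, +y, −x, +x sides. The gap between each stool and the table is 60 mm.

Each stool's nearest face is 60 mm from the table's bounding box.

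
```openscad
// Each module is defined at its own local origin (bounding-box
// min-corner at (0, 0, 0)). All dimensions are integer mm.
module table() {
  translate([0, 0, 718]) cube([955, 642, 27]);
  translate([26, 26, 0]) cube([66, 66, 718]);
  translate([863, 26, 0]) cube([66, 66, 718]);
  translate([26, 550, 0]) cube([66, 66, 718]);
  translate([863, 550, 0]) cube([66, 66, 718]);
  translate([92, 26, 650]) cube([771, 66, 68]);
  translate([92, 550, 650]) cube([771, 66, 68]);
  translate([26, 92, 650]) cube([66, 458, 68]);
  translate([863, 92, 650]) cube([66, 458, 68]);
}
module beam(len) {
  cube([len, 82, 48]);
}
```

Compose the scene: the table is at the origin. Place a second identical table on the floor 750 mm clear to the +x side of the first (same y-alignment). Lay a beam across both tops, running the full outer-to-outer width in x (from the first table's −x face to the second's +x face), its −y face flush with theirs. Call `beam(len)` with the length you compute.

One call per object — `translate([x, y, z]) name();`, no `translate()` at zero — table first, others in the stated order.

table();
translate([1705, 0, 0]) table();
translate([0, 0, 745]) beam(2660);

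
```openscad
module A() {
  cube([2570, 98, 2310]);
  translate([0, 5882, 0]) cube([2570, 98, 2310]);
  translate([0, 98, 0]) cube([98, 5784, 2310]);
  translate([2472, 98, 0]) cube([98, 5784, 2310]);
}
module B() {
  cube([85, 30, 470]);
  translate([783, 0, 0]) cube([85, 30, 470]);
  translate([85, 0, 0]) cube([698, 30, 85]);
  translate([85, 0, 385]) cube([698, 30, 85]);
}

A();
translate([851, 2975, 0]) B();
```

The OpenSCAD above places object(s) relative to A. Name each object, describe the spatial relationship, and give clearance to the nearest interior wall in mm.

A is a house frame. B is a picture frame. The picture frame sits inside the house frame, centred. The clearance to the nearest interior wall is 753 mm.

Clearances: x = 753, y = 2877; minimum 753 mm.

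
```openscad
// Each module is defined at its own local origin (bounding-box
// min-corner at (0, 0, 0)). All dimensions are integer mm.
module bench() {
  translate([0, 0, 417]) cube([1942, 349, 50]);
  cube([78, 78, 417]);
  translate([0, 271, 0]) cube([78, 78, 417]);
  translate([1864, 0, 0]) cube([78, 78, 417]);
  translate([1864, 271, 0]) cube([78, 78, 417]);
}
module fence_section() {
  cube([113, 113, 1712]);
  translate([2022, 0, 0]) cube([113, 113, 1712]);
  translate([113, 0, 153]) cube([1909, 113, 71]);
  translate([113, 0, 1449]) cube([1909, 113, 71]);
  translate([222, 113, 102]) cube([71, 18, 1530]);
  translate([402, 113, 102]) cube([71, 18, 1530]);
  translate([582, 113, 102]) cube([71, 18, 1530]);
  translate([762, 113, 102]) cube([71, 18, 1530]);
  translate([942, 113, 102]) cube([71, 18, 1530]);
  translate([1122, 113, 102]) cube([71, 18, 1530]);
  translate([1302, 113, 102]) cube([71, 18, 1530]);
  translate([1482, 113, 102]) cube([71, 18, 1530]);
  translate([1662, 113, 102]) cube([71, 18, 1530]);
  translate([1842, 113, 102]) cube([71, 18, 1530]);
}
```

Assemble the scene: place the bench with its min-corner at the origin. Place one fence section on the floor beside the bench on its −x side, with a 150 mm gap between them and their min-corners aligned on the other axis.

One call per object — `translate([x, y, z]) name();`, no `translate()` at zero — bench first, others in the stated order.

bench();
translate([-2285, 0, 0]) fence_section();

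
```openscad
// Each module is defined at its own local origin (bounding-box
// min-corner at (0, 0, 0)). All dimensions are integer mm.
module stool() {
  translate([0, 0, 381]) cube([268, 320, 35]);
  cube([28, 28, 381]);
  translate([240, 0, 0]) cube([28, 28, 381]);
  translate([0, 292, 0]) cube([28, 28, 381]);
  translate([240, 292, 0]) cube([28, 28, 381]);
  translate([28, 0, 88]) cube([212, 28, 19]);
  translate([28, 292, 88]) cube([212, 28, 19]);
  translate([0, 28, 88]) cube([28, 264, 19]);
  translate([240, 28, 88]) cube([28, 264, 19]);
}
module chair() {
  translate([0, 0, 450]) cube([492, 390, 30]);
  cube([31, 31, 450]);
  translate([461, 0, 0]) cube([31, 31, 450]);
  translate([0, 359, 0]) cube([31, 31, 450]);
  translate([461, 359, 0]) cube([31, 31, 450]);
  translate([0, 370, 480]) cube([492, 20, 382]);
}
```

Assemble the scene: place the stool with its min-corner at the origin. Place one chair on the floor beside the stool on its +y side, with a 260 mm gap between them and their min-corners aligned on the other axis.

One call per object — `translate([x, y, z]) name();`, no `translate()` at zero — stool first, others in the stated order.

stool();
translate([0, 580, 0]) chair();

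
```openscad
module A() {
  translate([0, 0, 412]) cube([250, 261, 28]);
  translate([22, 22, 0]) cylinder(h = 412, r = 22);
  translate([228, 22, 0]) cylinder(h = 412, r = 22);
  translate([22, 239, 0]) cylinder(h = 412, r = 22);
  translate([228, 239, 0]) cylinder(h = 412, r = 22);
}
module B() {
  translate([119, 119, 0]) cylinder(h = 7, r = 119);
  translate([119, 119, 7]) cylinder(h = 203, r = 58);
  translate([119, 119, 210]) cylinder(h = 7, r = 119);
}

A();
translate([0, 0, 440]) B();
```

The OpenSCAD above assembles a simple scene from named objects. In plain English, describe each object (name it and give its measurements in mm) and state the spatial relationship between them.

A is a simple wooden stool: a rectangular seat 250 mm (x) by 261 mm (y), 28 mm thick, top face at z = 440 mm, on four round legs, each 44 mm in diameter. The legs rest on z = 0, each leg's axis is inset half a diameter from the nearest pair of seat edges (so the leg's bounding box is flush with the corner).

B is a spool: two coaxial disc flanges of radius 119 mm and thickness 7 mm, joined by a core cylinder of radius 58 mm and height 203 mm. The lower flange rests on z = 0 and the three cylinders share a vertical axis.

The spool is on top of the stool.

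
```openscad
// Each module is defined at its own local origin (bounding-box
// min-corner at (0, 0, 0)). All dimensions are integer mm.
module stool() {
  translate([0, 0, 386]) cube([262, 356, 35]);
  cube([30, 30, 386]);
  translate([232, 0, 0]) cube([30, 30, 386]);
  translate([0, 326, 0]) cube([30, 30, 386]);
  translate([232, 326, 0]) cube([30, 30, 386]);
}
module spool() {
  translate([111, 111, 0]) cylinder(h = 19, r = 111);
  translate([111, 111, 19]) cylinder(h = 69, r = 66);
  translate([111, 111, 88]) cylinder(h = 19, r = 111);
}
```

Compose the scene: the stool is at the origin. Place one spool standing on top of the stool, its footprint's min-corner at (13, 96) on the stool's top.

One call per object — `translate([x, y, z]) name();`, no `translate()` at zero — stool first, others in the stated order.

stool();
translate([13, 96, 421]) spool();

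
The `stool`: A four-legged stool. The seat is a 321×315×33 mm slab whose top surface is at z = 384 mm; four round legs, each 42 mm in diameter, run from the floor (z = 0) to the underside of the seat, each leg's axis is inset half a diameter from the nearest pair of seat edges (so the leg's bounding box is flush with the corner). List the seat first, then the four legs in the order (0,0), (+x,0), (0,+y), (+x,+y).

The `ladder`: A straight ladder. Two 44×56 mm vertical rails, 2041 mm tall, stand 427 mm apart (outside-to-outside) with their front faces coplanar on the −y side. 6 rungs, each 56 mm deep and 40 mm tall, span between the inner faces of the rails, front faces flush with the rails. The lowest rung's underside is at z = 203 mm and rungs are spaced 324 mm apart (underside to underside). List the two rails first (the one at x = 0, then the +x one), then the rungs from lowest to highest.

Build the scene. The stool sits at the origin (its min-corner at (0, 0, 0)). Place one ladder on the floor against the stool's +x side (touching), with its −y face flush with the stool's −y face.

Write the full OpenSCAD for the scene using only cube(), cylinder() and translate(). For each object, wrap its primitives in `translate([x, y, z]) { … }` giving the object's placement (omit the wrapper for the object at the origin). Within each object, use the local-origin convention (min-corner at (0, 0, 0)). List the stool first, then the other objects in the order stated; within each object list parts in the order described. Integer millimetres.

translate([0, 0, 351]) cube([321, 315, 33]);
translate([21, 21, 0]) cylinder(h = 351, r = 21);
translate([300, 21, 0]) cylinder(h = 351, r = 21);
translate([21, 294, 0]) cylinder(h = 351, r = 21);
translate([300, 294, 0]) cylinder(h = 351, r = 21);
translate([321, 0, 0]) {
  cube([44, 56, 2041]);
  translate([383, 0, 0]) cube([44, 56, 2041]);
  translate([44, 0, 203]) cube([339, 56, 40]);
  translate([44, 0, 527]) cube([339, 56, 40]);
  translate([44, 0, 851]) cube([339, 56, 40]);
  translate([44, 0, 1175]) cube([339, 56, 40]);
  translate([44, 0, 1499]) cube([339, 56, 40]);
  translate([44, 0, 1823]) cube([339, 56, 40]);
}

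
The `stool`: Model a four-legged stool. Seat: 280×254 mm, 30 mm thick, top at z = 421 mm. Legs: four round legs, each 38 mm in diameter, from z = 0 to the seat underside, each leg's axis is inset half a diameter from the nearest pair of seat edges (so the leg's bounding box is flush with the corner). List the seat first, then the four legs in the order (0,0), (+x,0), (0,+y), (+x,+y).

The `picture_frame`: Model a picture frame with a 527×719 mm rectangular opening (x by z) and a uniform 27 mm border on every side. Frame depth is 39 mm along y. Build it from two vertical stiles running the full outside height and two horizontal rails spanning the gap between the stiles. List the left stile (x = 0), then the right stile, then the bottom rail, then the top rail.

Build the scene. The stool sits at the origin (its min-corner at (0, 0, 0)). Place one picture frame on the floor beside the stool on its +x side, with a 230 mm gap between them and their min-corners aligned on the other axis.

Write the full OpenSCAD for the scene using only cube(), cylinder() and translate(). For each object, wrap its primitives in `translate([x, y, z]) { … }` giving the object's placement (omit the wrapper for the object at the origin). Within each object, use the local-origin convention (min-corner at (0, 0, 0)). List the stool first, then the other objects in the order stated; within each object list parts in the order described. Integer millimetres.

translate([0, 0, 391]) cube([280, 254, 30]);
translate([19, 19, 0]) cylinder(h = 391, r = 19);
translate([261, 19, 0]) cylinder(h = 391, r = 19);
translate([19, 235, 0]) cylinder(h = 391, r = 19);
translate([261, 235, 0]) cylinder(h = 391, r = 19);
translate([510, 0, 0]) {
  cube([27, 39, 773]);
  translate([554, 0, 0]) cube([27, 39, 773]);
  translate([27, 0, 0]) cube([527, 39, 27]);
  translate([27, 0, 746]) cube([527, 39, 27]);
}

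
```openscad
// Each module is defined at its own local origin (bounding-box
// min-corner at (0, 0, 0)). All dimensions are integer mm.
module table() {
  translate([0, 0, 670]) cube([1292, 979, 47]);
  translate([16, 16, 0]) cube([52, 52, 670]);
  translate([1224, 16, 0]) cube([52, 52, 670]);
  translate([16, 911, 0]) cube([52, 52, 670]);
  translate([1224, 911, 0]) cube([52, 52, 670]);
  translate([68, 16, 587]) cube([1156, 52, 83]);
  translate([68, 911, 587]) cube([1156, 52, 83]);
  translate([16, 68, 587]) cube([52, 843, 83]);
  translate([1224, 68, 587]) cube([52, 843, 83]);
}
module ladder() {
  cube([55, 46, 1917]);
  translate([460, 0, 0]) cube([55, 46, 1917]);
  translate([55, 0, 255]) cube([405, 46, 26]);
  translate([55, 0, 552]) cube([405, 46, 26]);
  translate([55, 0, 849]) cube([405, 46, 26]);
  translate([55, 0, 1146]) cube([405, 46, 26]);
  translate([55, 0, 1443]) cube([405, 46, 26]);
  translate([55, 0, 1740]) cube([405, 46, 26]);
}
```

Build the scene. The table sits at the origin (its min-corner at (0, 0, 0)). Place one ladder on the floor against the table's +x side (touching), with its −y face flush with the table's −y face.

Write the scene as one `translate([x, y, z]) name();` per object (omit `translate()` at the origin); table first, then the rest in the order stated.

table();
translate([1292, 0, 0]) ladder();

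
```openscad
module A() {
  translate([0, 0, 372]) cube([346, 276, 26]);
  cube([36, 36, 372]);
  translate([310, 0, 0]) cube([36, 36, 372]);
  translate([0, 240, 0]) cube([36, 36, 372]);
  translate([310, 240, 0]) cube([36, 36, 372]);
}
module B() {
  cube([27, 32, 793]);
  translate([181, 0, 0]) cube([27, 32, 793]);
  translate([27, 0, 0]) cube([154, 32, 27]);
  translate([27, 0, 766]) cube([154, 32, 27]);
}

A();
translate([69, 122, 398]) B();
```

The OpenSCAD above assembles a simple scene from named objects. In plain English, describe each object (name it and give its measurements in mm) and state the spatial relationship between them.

A is a simple wooden stool: a rectangular seat 346 mm (x) by 276 mm (y), 26 mm thick, top face at z = 398 mm, on four square legs, each 36×36 mm in cross-section. The legs rest on z = 0, each flush with a corner of the seat.

B is a picture frame with a 154×739 mm rectangular opening (x by z) and a uniform 27 mm border on every side. Frame depth is 32 mm along y. It is built from two vertical stiles running the full outside height and two horizontal rails spanning the gap between the stiles.

The picture frame is on top of the stool, centred.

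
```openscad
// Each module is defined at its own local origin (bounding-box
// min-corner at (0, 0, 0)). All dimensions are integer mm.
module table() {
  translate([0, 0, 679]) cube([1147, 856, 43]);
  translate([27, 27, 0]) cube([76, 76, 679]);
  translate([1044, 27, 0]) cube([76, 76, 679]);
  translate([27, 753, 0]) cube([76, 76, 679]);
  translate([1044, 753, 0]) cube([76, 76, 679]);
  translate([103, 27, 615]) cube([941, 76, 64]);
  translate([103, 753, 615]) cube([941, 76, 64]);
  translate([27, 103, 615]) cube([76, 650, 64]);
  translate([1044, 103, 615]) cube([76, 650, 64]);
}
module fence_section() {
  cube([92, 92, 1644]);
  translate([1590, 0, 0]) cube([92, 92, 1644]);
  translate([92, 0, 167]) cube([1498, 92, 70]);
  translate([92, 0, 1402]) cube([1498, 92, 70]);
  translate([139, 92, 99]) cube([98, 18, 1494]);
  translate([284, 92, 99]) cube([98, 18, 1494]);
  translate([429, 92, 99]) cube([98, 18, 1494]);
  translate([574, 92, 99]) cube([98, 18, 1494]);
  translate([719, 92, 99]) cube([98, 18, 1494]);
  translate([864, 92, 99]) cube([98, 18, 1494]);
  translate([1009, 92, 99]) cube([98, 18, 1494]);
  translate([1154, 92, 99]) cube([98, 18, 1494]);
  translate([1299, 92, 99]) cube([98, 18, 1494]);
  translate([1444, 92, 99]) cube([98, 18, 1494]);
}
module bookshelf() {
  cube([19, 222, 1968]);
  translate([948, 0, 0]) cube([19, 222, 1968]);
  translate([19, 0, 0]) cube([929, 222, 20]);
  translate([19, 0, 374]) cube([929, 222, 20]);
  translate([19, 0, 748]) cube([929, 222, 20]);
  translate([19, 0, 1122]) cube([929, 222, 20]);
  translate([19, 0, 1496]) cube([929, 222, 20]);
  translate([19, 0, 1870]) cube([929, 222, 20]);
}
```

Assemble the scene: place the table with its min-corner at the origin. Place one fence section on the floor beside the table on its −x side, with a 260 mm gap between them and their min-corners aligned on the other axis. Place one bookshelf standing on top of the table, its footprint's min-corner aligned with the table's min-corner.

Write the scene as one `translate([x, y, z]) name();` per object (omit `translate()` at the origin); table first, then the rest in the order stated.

table();
translate([-1942, 0, 0]) fence_section();
translate([0, 0, 722]) bookshelf();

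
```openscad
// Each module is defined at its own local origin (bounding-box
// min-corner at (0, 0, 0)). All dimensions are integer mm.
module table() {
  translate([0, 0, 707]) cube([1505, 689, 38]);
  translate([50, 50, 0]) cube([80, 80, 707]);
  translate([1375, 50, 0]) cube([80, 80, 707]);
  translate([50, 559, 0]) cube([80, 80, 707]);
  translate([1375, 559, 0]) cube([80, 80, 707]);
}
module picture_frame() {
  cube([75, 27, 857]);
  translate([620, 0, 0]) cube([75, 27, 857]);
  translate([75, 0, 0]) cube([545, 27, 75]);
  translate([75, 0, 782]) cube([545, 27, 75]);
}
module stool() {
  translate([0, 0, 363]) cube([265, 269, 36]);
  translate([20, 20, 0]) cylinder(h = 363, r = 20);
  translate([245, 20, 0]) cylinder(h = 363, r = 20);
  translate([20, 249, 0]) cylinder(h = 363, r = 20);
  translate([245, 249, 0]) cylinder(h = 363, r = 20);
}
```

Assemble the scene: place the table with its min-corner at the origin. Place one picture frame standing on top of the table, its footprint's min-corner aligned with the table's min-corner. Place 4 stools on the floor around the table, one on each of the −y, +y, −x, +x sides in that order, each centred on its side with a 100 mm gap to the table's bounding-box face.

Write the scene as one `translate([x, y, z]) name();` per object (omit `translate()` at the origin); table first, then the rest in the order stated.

table();
translate([0, 0, 745]) picture_frame();
translate([620, -369, 0]) stool();
translate([620, 789, 0]) stool();
translate([-365, 210, 0]) stool();
translate([1605, 210, 0]) stool();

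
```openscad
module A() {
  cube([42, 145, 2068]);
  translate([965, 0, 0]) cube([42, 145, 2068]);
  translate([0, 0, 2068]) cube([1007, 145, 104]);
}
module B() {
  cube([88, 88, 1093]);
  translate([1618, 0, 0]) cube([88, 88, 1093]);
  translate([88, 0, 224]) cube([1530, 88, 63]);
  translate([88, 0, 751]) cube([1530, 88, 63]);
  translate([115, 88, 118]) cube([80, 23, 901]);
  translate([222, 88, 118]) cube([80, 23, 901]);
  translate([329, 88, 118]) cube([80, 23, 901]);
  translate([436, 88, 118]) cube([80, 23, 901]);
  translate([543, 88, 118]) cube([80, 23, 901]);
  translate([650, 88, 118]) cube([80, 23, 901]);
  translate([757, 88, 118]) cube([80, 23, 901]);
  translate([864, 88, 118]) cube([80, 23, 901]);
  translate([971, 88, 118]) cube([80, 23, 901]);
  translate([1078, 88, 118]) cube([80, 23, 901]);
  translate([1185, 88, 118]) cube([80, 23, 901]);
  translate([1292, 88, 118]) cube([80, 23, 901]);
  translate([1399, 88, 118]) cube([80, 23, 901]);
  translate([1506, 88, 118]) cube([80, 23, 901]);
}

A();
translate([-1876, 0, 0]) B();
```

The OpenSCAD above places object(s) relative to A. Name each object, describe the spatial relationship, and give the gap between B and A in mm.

A is a door frame. B is a fence section. The fence section is on the floor beside the door frame on its −x side. The gap between the fence section and the door frame is 170 mm.

The fence section's nearest face is 170 mm from the door frame's −x face.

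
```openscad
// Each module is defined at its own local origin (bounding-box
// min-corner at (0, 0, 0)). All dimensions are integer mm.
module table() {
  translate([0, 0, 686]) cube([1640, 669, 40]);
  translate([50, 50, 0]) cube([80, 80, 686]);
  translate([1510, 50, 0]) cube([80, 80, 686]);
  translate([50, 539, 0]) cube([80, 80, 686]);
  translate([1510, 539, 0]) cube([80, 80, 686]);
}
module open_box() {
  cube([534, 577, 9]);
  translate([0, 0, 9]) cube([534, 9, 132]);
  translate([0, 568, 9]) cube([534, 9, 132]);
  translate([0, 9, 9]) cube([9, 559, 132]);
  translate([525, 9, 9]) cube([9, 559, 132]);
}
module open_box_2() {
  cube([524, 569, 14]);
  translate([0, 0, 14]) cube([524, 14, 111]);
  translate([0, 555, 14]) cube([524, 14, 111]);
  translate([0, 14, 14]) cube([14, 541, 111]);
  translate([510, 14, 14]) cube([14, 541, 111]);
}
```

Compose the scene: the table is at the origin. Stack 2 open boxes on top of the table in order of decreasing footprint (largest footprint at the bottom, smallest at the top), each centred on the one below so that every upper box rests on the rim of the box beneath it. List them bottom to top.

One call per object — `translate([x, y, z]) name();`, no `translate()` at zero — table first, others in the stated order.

table();
translate([553, 46, 726]) open_box();
translate([558, 50, 867]) open_box_2();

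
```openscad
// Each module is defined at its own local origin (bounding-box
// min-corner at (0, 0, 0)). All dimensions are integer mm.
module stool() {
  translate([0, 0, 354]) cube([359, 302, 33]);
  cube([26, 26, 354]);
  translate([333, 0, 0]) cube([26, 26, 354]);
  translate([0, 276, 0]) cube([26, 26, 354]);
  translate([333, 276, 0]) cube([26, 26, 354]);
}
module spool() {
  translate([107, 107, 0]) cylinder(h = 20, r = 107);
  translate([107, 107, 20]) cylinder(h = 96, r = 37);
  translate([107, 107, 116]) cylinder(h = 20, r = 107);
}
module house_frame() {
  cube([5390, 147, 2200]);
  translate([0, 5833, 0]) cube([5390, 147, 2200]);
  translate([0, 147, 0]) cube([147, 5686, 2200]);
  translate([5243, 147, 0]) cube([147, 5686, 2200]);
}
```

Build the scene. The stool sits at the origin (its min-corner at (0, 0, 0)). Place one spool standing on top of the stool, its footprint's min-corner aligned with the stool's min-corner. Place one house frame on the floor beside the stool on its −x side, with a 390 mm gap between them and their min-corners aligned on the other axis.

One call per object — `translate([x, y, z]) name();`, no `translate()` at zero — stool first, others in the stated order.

stool();
translate([0, 0, 387]) spool();
translate([-5780, 0, 0]) house_frame();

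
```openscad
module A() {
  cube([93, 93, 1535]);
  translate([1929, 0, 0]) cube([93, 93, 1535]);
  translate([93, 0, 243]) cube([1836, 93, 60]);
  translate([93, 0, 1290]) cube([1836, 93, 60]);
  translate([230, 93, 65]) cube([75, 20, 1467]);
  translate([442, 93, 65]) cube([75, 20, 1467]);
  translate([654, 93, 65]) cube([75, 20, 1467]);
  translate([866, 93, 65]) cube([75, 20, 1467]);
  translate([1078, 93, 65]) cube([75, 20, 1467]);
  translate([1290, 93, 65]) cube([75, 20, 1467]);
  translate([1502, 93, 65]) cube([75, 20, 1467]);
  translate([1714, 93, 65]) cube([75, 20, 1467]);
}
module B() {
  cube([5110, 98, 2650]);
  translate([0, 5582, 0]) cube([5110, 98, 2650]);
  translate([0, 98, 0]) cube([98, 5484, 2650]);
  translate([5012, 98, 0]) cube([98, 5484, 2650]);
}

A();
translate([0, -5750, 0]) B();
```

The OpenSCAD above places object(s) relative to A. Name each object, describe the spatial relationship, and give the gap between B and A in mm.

The house frame's nearest face is 70 mm from the fence section's −y face.

A is a fence section. B is a house frame. The house frame is on the floor beside the fence section on its −y side. The gap between the house frame and the fence section is 70 mm.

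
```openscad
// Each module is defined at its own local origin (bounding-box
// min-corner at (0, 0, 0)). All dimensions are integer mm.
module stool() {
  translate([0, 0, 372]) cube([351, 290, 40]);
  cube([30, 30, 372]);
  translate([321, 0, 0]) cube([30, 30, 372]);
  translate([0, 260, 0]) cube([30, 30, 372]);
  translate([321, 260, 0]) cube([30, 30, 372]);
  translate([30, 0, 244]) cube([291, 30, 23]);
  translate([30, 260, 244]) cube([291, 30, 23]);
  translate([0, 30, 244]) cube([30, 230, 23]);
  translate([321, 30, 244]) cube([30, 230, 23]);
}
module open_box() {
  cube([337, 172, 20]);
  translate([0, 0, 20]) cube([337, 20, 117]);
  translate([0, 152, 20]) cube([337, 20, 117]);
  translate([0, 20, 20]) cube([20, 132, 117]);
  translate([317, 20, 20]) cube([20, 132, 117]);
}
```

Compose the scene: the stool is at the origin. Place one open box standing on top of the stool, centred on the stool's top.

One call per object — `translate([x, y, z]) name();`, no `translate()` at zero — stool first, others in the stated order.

stool();
translate([7, 59, 412]) open_box();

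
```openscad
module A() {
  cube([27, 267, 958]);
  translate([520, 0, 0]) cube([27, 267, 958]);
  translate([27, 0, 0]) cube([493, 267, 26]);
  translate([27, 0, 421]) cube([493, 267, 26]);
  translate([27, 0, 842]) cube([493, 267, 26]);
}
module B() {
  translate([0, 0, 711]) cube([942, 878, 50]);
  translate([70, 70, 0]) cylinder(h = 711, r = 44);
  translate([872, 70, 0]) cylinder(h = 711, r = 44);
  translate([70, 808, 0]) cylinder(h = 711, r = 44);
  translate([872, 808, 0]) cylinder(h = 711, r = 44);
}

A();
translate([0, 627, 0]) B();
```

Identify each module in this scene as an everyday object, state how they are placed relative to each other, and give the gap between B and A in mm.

The table's nearest face is 360 mm from the bookshelf's +y face.

A is a bookshelf. B is a table. The table is on the floor beside the bookshelf on its +y side. The gap between the table and the bookshelf is 360 mm.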